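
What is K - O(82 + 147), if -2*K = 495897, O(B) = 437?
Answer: -496771/2 ≈ -2.4839e+5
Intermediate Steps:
K = -495897/2 (K = -½*495897 = -495897/2 ≈ -2.4795e+5)
K - O(82 + 147) = -495897/2 - 1*437 = -495897/2 - 437 = -496771/2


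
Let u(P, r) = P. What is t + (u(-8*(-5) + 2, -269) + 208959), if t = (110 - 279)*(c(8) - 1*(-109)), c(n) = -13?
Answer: 192777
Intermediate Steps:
t = -16224 (t = (110 - 279)*(-13 - 1*(-109)) = -169*(-13 + 109) = -169*96 = -16224)
t + (u(-8*(-5) + 2, -269) + 208959) = -16224 + ((-8*(-5) + 2) + 208959) = -16224 + ((40 + 2) + 208959) = -16224 + (42 + 208959) = -16224 + 209001 = 192777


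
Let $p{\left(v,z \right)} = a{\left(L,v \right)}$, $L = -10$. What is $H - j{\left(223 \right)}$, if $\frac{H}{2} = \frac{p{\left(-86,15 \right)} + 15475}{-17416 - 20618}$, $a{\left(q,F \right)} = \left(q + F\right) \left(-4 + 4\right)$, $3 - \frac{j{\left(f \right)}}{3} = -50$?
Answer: $- \frac{3039178}{19017} \approx -159.81$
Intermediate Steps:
$j{\left(f \right)} = 159$ ($j{\left(f \right)} = 9 - -150 = 9 + 150 = 159$)
$a{\left(q,F \right)} = 0$ ($a{\left(q,F \right)} = \left(F + q\right) 0 = 0$)
$p{\left(v,z \right)} = 0$
$H = - \frac{15475}{19017}$ ($H = 2 \frac{0 + 15475}{-17416 - 20618} = 2 \frac{15475}{-38034} = 2 \cdot 15475 \left(- \frac{1}{38034}\right) = 2 \left(- \frac{15475}{38034}\right) = - \frac{15475}{19017} \approx -0.81375$)
$H - j{\left(223 \right)} = - \frac{15475}{19017} - 159 = - \frac{3039178}{19017}$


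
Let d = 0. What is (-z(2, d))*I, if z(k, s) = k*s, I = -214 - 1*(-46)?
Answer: 0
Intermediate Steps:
I = -168 (I = -214 + 46 = -168)
(-z(2, d))*I = -2*0*(-168) = -1*0*(-168) = 0*(-168) = 0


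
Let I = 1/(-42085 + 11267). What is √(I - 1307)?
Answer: 7*I*√25333104814/30818 ≈ 36.152*I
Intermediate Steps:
I = -1/30818 (I = 1/(-30818) = -1/30818 ≈ -3.2449e-5)
√(I - 1307) = √(-1/30818 - 1307) = √(-40279127/30818) = 7*I*√25333104814/30818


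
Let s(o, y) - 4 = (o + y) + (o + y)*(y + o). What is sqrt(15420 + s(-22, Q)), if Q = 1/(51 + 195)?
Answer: sqrt(961346599)/246 ≈ 126.04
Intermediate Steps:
Q = 1/246 ≈ 0.0040650
s(o, y) = 4 + o + y + (o + y)**2 (s(o, y) = 4 + ((o + y) + (o + y)*(y + o)) = 4 + ((o + y) + (o + y)*(o + y)) = 4 + ((o + y) + (o + y)**2) = 4 + (o + y + (o + y)**2) = 4 + o + y + (o + y)**2)
sqrt(15420 + s(-22, Q)) = sqrt(15420 + (4 - 22 + 1/246 + (-22 + 1/246)**2)) = sqrt(15420 + (4 - 22 + 1/246 + (-5411/246)**2)) = sqrt(15420 + (4 - 22 + 1/246 + 29278921/60516)) = sqrt(15420 + 28189879/60516) = sqrt(961346599/60516) = sqrt(961346599)/246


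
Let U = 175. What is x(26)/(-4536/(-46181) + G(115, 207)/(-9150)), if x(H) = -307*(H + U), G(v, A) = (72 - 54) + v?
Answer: -26074672348050/35362327 ≈ -7.3736e+5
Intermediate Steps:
G(v, A) = 18 + v
x(H) = -53725 - 307*H (x(H) = -307*(H + 175) = -307*(175 + H) = -53725 - 307*H)
x(26)/(-4536/(-46181) + G(115, 207)/(-9150)) = (-53725 - 307*26)/(-4536/(-46181) + (18 + 115)/(-9150)) = (-53725 - 7982)/(-4536*(-1/46181) + 133*(-1/9150)) = -61707/(4536/46181 - 133/9150) = -61707/35362327/422556150 = -61707*422556150/35362327 = -26074672348050/35362327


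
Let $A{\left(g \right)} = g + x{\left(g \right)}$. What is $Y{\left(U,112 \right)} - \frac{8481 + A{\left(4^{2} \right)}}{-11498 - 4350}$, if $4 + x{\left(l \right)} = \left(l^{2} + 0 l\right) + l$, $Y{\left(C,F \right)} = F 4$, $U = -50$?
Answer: $\frac{7108669}{15848} \approx 448.55$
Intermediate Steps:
$Y{\left(C,F \right)} = 4 F$
$x{\left(l \right)} = -4 + l + l^{2}$ ($x{\left(l \right)} = -4 + \left(\left(l^{2} + 0 l\right) + l\right) = -4 + \left(\left(l^{2} + 0\right) + l\right) = -4 + \left(l^{2} + l\right) = -4 + \left(l + l^{2}\right) = -4 + l + l^{2}$)
$A{\left(g \right)} = -4 + g^{2} + 2 g$ ($A{\left(g \right)} = g + \left(-4 + g + g^{2}\right) = -4 + g^{2} + 2 g$)
$Y{\left(U,112 \right)} - \frac{8481 + A{\left(4^{2} \right)}}{-11498 - 4350} = 4 \cdot 112 - \frac{8481 + \left(-4 + \left(4^{2}\right)^{2} + 2 \cdot 4^{2}\right)}{-11498 - 4350} = 448 - \frac{8481 + \left(-4 + 16^{2} + 2 \cdot 16\right)}{-15848} = 448 - \left(8481 + \left(-4 + 256 + 32\right)\right) \left(- \frac{1}{15848}\right) = 448 - \left(8481 + 284\right) \left(- \frac{1}{15848}\right) = 448 - 8765 \left(- \frac{1}{15848}\right) = 448 - - \frac{8765}{15848} = 448 + \frac{8765}{15848} = \frac{7108669}{15848}$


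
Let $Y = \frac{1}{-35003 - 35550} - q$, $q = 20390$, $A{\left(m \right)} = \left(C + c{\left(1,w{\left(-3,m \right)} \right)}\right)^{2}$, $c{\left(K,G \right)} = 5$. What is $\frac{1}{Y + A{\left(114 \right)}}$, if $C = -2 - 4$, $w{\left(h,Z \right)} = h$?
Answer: $- \frac{70553}{1438505118} \approx -4.9046 \cdot 10^{-5}$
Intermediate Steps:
$C = -6$ ($C = -2 - 4 = -6$)
$A{\left(m \right)} = 1$ ($A{\left(m \right)} = \left(-6 + 5\right)^{2} = \left(-1\right)^{2} = 1$)
$Y = - \frac{1438575671}{70553}$ ($Y = \frac{1}{-35003 - 35550} - 20390 = \frac{1}{-70553} - 20390 = - \frac{1}{70553} - 20390 = - \frac{1438575671}{70553} \approx -20390.0$)
$\frac{1}{Y + A{\left(114 \right)}} = \frac{1}{- \frac{1438575671}{70553} + 1} = \frac{1}{- \frac{1438505118}{70553}} = - \frac{70553}{1438505118}$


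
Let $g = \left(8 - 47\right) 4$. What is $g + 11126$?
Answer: $10970$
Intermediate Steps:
$g = -156$ ($g = \left(-39\right) 4 = -156$)
$g + 11126 = -156 + 11126 = 10970$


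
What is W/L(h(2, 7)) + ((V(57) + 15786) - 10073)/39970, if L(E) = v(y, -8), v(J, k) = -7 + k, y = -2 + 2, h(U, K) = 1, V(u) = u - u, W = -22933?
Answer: 183343541/119910 ≈ 1529.0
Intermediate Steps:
V(u) = 0
y = 0
L(E) = -15 (L(E) = -7 - 8 = -15)
W/L(h(2, 7)) + ((V(57) + 15786) - 10073)/39970 = -22933/(-15) + ((0 + 15786) - 10073)/39970 = -22933*(-1/15) + (15786 - 10073)*(1/39970) = 22933/15 + 5713*(1/39970) = 22933/15 + 5713/39970 = 183343541/119910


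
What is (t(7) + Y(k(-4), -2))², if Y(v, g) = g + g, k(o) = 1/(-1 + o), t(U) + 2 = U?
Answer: 1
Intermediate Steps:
t(U) = -2 + U
Y(v, g) = 2*g
(t(7) + Y(k(-4), -2))² = ((-2 + 7) + 2*(-2))² = (5 - 4)² = 1² = 1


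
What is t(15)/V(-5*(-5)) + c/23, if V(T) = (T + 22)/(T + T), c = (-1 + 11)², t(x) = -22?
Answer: -20600/1081 ≈ -19.056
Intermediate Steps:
c = 100 (c = 10² = 100)
V(T) = (22 + T)/(2*T) (V(T) = (22 + T)/((2*T)) = (22 + T)*(1/(2*T)) = (22 + T)/(2*T))
t(15)/V(-5*(-5)) + c/23 = -22*50/(22 - 5*(-5)) + 100/23 = -22*50/(22 + 25) + 100*(1/23) = -22/((½)*(1/25)*47) + 100/23 = -22/47/50 + 100/23 = -22*50/47 + 100/23 = -1100/47 + 100/23 = -20600/1081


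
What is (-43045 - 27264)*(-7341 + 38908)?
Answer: -2219444203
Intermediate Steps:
(-43045 - 27264)*(-7341 + 38908) = -70309*31567 = -2219444203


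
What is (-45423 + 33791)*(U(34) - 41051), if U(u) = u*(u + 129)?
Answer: 413040688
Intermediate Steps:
U(u) = u*(129 + u)
(-45423 + 33791)*(U(34) - 41051) = (-45423 + 33791)*(34*(129 + 34) - 41051) = -11632*(34*163 - 41051) = -11632*(5542 - 41051) = -11632*(-35509) = 413040688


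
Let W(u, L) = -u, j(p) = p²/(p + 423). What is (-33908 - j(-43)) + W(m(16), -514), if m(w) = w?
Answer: -12892969/380 ≈ -33929.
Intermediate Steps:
j(p) = p²/(423 + p)
(-33908 - j(-43)) + W(m(16), -514) = (-33908 - (-43)²/(423 - 43)) - 1*16 = (-33908 - 1849/380) - 16 = -12886889/380 - 16 = -12892969/380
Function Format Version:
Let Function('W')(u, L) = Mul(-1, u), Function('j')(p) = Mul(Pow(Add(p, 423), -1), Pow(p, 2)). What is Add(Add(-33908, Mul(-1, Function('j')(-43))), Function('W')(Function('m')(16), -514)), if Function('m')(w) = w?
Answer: Rational(-12892969, 380) ≈ -33929.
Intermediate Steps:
Function('j')(p) = Mul(Pow(p, 2), Pow(Add(423, p), -1)) (Function('j')(p) = Mul(Pow(Add(423, p), -1), Pow(p, 2)) = Mul(Pow(p, 2), Pow(Add(423, p), -1)))
Add(Add(-33908, Mul(-1, Function('j')(-43))), Function('W')(Function('m')(16), -514)) = Add(Add(-33908, Mul(-1, Mul(Pow(-43, 2), Pow(Add(423, -43), -1)))), Mul(-1, 16)) = Add(Add(-33908, Mul(-1, Mul(1849, Pow(380, -1)))), -16) = Add(Add(-33908, Mul(-1, Mul(1849, Rational(1, 380)))), -16) = Add(Add(-33908, Mul(-1, Rational(1849, 380))), -16) = Add(Add(-33908, Rational(-1849, 380)), -16) = Add(Rational(-12886889, 380), -16) = Rational(-12892969, 380)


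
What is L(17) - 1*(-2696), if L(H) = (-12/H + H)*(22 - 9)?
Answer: 49433/17 ≈ 2907.8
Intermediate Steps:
L(H) = -156/H + 13*H (L(H) = (H - 12/H)*13 = -156/H + 13*H)
L(17) - 1*(-2696) = (-156/17 + 13*17) - 1*(-2696) = (-156*1/17 + 221) + 2696 = (-156/17 + 221) + 2696 = 3601/17 + 2696 = 49433/17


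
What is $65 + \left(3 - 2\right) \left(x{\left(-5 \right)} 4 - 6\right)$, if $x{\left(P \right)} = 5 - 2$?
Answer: $71$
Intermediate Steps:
$x{\left(P \right)} = 3$ ($x{\left(P \right)} = 5 - 2 = 3$)
$65 + \left(3 - 2\right) \left(x{\left(-5 \right)} 4 - 6\right) = 65 + \left(3 - 2\right) \left(3 \cdot 4 - 6\right) = 65 + 1 \left(12 - 6\right) = 65 + 1 \cdot 6 = 65 + 6 = 71$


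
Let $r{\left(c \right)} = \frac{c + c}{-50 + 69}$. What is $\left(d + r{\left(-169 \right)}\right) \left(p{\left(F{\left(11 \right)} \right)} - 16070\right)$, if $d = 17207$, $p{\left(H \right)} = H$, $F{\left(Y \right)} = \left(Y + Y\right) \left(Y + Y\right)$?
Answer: $- \frac{5090309670}{19} \approx -2.6791 \cdot 10^{8}$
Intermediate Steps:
$F{\left(Y \right)} = 4 Y^{2}$ ($F{\left(Y \right)} = 2 Y 2 Y = 4 Y^{2}$)
$r{\left(c \right)} = \frac{2 c}{19}$
$\left(d + r{\left(-169 \right)}\right) \left(p{\left(F{\left(11 \right)} \right)} - 16070\right) = \left(17207 + \frac{2}{19} \left(-169\right)\right) \left(4 \cdot 11^{2} - 16070\right) = \left(17207 - \frac{338}{19}\right) \left(4 \cdot 121 - 16070\right) = \frac{326595 \left(484 - 16070\right)}{19} = \frac{326595}{19} \left(-15586\right) = - \frac{5090309670}{19}$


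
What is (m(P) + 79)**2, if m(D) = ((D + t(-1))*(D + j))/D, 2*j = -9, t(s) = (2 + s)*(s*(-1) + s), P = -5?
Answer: 19321/4 ≈ 4830.3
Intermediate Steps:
t(s) = 0 (t(s) = (2 + s)*(-s + s) = (2 + s)*0 = 0)
j = -9/2 (j = (1/2)*(-9) = -9/2 ≈ -4.5000)
m(D) = -9/2 + D (m(D) = ((D + 0)*(D - 9/2))/D = (D*(-9/2 + D))/D = -9/2 + D)
(m(P) + 79)**2 = ((-9/2 - 5) + 79)**2 = (-19/2 + 79)**2 = (139/2)**2 = 19321/4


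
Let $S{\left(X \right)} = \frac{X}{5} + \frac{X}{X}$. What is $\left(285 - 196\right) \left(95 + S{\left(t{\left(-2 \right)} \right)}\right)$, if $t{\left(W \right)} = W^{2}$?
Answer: $\frac{43076}{5} \approx 8615.2$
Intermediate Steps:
$S{\left(X \right)} = 1 + \frac{X}{5}$ ($S{\left(X \right)} = X \frac{1}{5} + 1 = \frac{X}{5} + 1 = 1 + \frac{X}{5}$)
$\left(285 - 196\right) \left(95 + S{\left(t{\left(-2 \right)} \right)}\right) = \left(285 - 196\right) \left(95 + \left(1 + \frac{\left(-2\right)^{2}}{5}\right)\right) = 89 \left(95 + \left(1 + \frac{1}{5} \cdot 4\right)\right) = 89 \left(95 + \left(1 + \frac{4}{5}\right)\right) = 89 \left(95 + \frac{9}{5}\right) = 89 \cdot \frac{484}{5} = \frac{43076}{5}$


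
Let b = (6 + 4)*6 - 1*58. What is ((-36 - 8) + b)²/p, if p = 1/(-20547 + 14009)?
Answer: -11533032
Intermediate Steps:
b = 2 (b = 10*6 - 58 = 60 - 58 = 2)
p = -1/6538 (p = 1/(-6538) = -1/6538 ≈ -0.00015295)
((-36 - 8) + b)²/p = ((-36 - 8) + 2)²/(-1/6538) = (-44 + 2)²*(-6538) = (-42)²*(-6538) = 1764*(-6538) = -11533032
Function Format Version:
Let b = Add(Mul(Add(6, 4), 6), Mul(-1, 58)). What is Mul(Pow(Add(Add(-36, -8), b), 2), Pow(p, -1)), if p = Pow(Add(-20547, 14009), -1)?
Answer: -11533032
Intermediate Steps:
b = 2 (b = Add(Mul(10, 6), -58) = Add(60, -58) = 2)
p = Rational(-1, 6538) (p = Pow(-6538, -1) = Rational(-1, 6538) ≈ -0.00015295)
Mul(Pow(Add(Add(-36, -8), b), 2), Pow(p, -1)) = Mul(Pow(Add(Add(-36, -8), 2), 2), Pow(Rational(-1, 6538), -1)) = Mul(Pow(Add(-44, 2), 2), -6538) = Mul(Pow(-42, 2), -6538) = Mul(1764, -6538) = -11533032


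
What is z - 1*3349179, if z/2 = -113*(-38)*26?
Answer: -3125891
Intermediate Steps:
z = 223288 (z = 2*(-113*(-38)*26) = 2*(4294*26) = 2*111644 = 223288)
z - 1*3349179 = 223288 - 1*3349179 = 223288 - 3349179 = -3125891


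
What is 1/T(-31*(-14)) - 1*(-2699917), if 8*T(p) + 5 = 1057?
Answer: 710078173/263 ≈ 2.6999e+6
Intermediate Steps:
T(p) = 263/2 (T(p) = -5/8 + (⅛)*1057 = -5/8 + 1057/8 = 263/2)
1/T(-31*(-14)) - 1*(-2699917) = 1/(263/2) - 1*(-2699917) = 2/263 + 2699917 = 710078173/263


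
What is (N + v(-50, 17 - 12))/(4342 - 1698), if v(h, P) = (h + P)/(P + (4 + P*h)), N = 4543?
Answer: 273727/159301 ≈ 1.7183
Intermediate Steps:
v(h, P) = (P + h)/(4 + P + P*h)
(N + v(-50, 17 - 12))/(4342 - 1698) = (4543 + ((17 - 12) - 50)/(4 + (17 - 12) + (17 - 12)*(-50)))/(4342 - 1698) = (4543 + (5 - 50)/(4 + 5 + 5*(-50)))/2644 = (4543 - 45/(4 + 5 - 250))*(1/2644) = (4543 - 45/(-241))*(1/2644) = (4543 - 1/241*(-45))*(1/2644) = (4543 + 45/241)*(1/2644) = (1094908/241)*(1/2644) = 273727/159301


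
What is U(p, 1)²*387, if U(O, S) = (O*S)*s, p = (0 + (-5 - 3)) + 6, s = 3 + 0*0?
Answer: 13932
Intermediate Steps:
s = 3 (s = 3 + 0 = 3)
p = -2 (p = (0 - 8) + 6 = -8 + 6 = -2)
U(O, S) = 3*O*S (U(O, S) = (O*S)*3 = 3*O*S)
U(p, 1)²*387 = (3*(-2)*1)²*387 = (-6)²*387 = 36*387 = 13932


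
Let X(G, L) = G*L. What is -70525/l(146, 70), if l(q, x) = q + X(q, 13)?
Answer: -10075/292 ≈ -34.503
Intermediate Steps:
l(q, x) = 14*q (l(q, x) = q + q*13 = q + 13*q = 14*q)
-70525/l(146, 70) = -70525/(14*146) = -70525/2044 = -70525*1/2044 = -10075/292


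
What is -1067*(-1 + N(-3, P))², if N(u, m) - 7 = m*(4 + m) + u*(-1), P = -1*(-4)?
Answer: -1793627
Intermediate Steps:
P = 4
N(u, m) = 7 - u + m*(4 + m) (N(u, m) = 7 + (m*(4 + m) + u*(-1)) = 7 + (m*(4 + m) - u) = 7 + (-u + m*(4 + m)) = 7 - u + m*(4 + m))
-1067*(-1 + N(-3, P))² = -1067*(-1 + (7 + 4² - 1*(-3) + 4*4))² = -1067*(-1 + (7 + 16 + 3 + 16))² = -1067*(-1 + 42)² = -1067*41² = -1067*1681 = -1793627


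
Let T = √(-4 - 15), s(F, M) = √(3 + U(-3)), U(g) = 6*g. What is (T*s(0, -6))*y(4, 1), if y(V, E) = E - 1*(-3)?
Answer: -4*√285 ≈ -67.528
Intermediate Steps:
y(V, E) = 3 + E (y(V, E) = E + 3 = 3 + E)
s(F, M) = I*√15 (s(F, M) = √(3 + 6*(-3)) = √(3 - 18) = √(-15) = I*√15)
T = I*√19 (T = √(-19) = I*√19 ≈ 4.3589*I)
(T*s(0, -6))*y(4, 1) = ((I*√19)*(I*√15))*(3 + 1) = -√285*4 = -4*√285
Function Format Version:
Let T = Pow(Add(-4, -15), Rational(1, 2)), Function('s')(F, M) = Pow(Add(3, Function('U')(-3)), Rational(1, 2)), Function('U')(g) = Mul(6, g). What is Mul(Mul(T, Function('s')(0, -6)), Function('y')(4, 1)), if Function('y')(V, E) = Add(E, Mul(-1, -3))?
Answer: Mul(-4, Pow(285, Rational(1, 2))) ≈ -67.528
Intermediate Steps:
Function('y')(V, E) = Add(3, E) (Function('y')(V, E) = Add(E, 3) = Add(3, E))
Function('s')(F, M) = Mul(I, Pow(15, Rational(1, 2))) (Function('s')(F, M) = Pow(Add(3, Mul(6, -3)), Rational(1, 2)) = Pow(Add(3, -18), Rational(1, 2)) = Pow(-15, Rational(1, 2)) = Mul(I, Pow(15, Rational(1, 2))))
T = Mul(I, Pow(19, Rational(1, 2))) (T = Pow(-19, Rational(1, 2)) = Mul(I, Pow(19, Rational(1, 2))) ≈ Mul(4.3589, I))
Mul(Mul(T, Function('s')(0, -6)), Function('y')(4, 1)) = Mul(Mul(Mul(I, Pow(19, Rational(1, 2))), Mul(I, Pow(15, Rational(1, 2)))), Add(3, 1)) = Mul(Mul(-1, Pow(285, Rational(1, 2))), 4) = Mul(-4, Pow(285, Rational(1, 2)))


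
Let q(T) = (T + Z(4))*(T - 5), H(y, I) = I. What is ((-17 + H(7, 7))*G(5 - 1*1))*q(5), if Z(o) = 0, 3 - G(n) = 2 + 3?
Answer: 0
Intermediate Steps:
G(n) = -2 (G(n) = 3 - (2 + 3) = 3 - 1*5 = 3 - 5 = -2)
q(T) = T*(-5 + T) (q(T) = (T + 0)*(T - 5) = T*(-5 + T))
((-17 + H(7, 7))*G(5 - 1*1))*q(5) = ((-17 + 7)*(-2))*(5*(-5 + 5)) = (-10*(-2))*(5*0) = 20*0 = 0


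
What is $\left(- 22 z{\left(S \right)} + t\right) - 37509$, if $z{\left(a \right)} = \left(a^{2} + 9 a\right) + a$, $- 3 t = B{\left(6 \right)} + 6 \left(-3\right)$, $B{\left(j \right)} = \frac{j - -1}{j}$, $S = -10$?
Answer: $- \frac{675061}{18} \approx -37503.0$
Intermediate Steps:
$B{\left(j \right)} = \frac{1 + j}{j}$ ($B{\left(j \right)} = \frac{j + 1}{j} = \frac{1 + j}{j}$)
$t = \frac{101}{18}$ ($t = - \frac{\frac{1 + 6}{6} + 6 \left(-3\right)}{3} = - \frac{\frac{1}{6} \cdot 7 - 18}{3} = - \frac{\frac{7}{6} - 18}{3} = \left(- \frac{1}{3}\right) \left(- \frac{101}{6}\right) = \frac{101}{18} \approx 5.6111$)
$z{\left(a \right)} = a^{2} + 10 a$
$\left(- 22 z{\left(S \right)} + t\right) - 37509 = \left(- 22 \left(- 10 \left(10 - 10\right)\right) + \frac{101}{18}\right) - 37509 = \left(- 22 \left(\left(-10\right) 0\right) + \frac{101}{18}\right) - 37509 = \left(\left(-22\right) 0 + \frac{101}{18}\right) - 37509 = \left(0 + \frac{101}{18}\right) - 37509 = \frac{101}{18} - 37509 = - \frac{675061}{18}$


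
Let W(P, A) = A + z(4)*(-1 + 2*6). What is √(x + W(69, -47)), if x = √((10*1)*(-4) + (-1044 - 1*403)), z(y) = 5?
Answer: √(8 + I*√1487) ≈ 4.8674 + 3.9612*I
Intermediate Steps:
W(P, A) = 55 + A (W(P, A) = A + 5*(-1 + 2*6) = A + 5*(-1 + 12) = A + 5*11 = A + 55 = 55 + A)
x = I*√1487 (x = √(10*(-4) + (-1044 - 403)) = √(-40 - 1447) = √(-1487) = I*√1487 ≈ 38.562*I)
√(x + W(69, -47)) = √(I*√1487 + (55 - 47)) = √(I*√1487 + 8) = √(8 + I*√1487)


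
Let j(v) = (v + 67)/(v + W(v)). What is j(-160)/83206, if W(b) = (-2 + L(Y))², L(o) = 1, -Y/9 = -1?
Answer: 31/4409918 ≈ 7.0296e-6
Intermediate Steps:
Y = 9 (Y = -9*(-1) = 9)
W(b) = 1 (W(b) = (-2 + 1)² = (-1)² = 1)
j(v) = (67 + v)/(1 + v) (j(v) = (v + 67)/(v + 1) = (67 + v)/(1 + v))
j(-160)/83206 = ((67 - 160)/(1 - 160))/83206 = (-93/(-159))*(1/83206) = -1/159*(-93)*(1/83206) = (31/53)*(1/83206) = 31/4409918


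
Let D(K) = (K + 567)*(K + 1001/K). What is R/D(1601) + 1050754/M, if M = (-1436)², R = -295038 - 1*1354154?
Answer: 12396022109191/358236979070808 ≈ 0.034603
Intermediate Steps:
R = -1649192 (R = -295038 - 1354154 = -1649192)
M = 2062096
D(K) = (567 + K)*(K + 1001/K)
R/D(1601) + 1050754/M = -1649192/(1001 + 1601² + 567*1601 + 567567/1601) + 1050754/2062096 = -1649192/(1001 + 2563201 + 907767 + 567567*(1/1601)) + 1050754*(1/2062096) = -1649192/(1001 + 2563201 + 907767 + 567567/1601) + 525377/1031048 = -1649192/5559189936/1601 + 525377/1031048 = -1649192*1601/5559189936 + 525377/1031048 = -330044549/694898742 + 525377/1031048 = 12396022109191/358236979070808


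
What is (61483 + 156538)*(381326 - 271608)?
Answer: 23920828078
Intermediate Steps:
(61483 + 156538)*(381326 - 271608) = 218021*109718 = 23920828078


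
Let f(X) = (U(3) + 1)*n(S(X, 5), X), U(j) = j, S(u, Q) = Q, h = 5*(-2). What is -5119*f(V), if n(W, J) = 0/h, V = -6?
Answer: 0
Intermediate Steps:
h = -10
n(W, J) = 0 (n(W, J) = 0/(-10) = 0*(-⅒) = 0)
f(X) = 0 (f(X) = (3 + 1)*0 = 4*0 = 0)
-5119*f(V) = -5119*0 = 0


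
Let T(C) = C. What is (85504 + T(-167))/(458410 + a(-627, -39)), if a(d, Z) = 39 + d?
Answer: 85337/457822 ≈ 0.18640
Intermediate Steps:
(85504 + T(-167))/(458410 + a(-627, -39)) = (85504 - 167)/(458410 + (39 - 627)) = 85337/(458410 - 588) = 85337/457822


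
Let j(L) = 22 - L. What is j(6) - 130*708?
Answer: -92024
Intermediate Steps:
j(6) - 130*708 = (22 - 1*6) - 130*708 = (22 - 6) - 92040 = 16 - 92040 = -92024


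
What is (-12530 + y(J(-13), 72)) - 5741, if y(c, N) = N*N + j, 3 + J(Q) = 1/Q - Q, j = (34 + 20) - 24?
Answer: -13057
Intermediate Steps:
j = 30 (j = 54 - 24 = 30)
J(Q) = -3 + 1/Q - Q (J(Q) = -3 + (1/Q - Q) = -3 + 1/Q - Q)
y(c, N) = 30 + N**2 (y(c, N) = N*N + 30 = N**2 + 30 = 30 + N**2)
(-12530 + y(J(-13), 72)) - 5741 = (-12530 + (30 + 72**2)) - 5741 = (-12530 + (30 + 5184)) - 5741 = (-12530 + 5214) - 5741 = -7316 - 5741 = -13057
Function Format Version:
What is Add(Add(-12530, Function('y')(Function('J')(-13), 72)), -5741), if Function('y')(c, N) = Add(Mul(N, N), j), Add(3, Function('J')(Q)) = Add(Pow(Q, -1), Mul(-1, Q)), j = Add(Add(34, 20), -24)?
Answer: -13057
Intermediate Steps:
j = 30 (j = Add(54, -24) = 30)
Function('J')(Q) = Add(-3, Pow(Q, -1), Mul(-1, Q)) (Function('J')(Q) = Add(-3, Add(Pow(Q, -1), Mul(-1, Q))) = Add(-3, Pow(Q, -1), Mul(-1, Q)))
Function('y')(c, N) = Add(30, Pow(N, 2)) (Function('y')(c, N) = Add(Mul(N, N), 30) = Add(Pow(N, 2), 30) = Add(30, Pow(N, 2)))
Add(Add(-12530, Function('y')(Function('J')(-13), 72)), -5741) = Add(Add(-12530, Add(30, Pow(72, 2))), -5741) = Add(Add(-12530, Add(30, 5184)), -5741) = Add(Add(-12530, 5214), -5741) = Add(-7316, -5741) = -13057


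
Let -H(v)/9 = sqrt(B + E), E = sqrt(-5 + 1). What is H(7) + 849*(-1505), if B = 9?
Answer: -1277745 - 9*sqrt(9 + 2*I) ≈ -1.2778e+6 - 2.9819*I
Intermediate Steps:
E = 2*I (E = sqrt(-4) = 2*I ≈ 2.0*I)
H(v) = -9*sqrt(9 + 2*I)
H(7) + 849*(-1505) = -9*sqrt(9 + 2*I) + 849*(-1505) = -9*sqrt(9 + 2*I) - 1277745 = -1277745 - 9*sqrt(9 + 2*I)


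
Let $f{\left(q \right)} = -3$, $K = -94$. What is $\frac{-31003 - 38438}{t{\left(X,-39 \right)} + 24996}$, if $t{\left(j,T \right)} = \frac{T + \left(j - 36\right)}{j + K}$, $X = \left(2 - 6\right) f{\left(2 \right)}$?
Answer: $- \frac{1898054}{683245} \approx -2.778$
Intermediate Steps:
$X = 12$ ($X = \left(2 - 6\right) \left(-3\right) = \left(-4\right) \left(-3\right) = 12$)
$t{\left(j,T \right)} = \frac{-36 + T + j}{-94 + j}$ ($t{\left(j,T \right)} = \frac{T + \left(j - 36\right)}{j - 94} = \frac{T + \left(j - 36\right)}{-94 + j} = \frac{T + \left(-36 + j\right)}{-94 + j} = \frac{-36 + T + j}{-94 + j}$)
$\frac{-31003 - 38438}{t{\left(X,-39 \right)} + 24996} = \frac{-31003 - 38438}{\frac{-36 - 39 + 12}{-94 + 12} + 24996} = - \frac{69441}{\frac{1}{-82} \left(-63\right) + 24996} = - \frac{69441}{\left(- \frac{1}{82}\right) \left(-63\right) + 24996} = - \frac{69441}{\frac{63}{82} + 24996} = - \frac{69441}{\frac{2049735}{82}} = \left(-69441\right) \frac{82}{2049735} = - \frac{1898054}{683245}$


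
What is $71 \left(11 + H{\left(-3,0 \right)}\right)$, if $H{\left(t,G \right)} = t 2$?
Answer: $355$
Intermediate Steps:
$H{\left(t,G \right)} = 2 t$
$71 \left(11 + H{\left(-3,0 \right)}\right) = 71 \left(11 + 2 \left(-3\right)\right) = 71 \left(11 - 6\right) = 71 \cdot 5 = 355$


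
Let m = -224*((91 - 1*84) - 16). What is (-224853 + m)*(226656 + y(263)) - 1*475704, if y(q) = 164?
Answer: -50544364044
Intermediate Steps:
m = 2016 (m = -224*((91 - 84) - 16) = -224*(7 - 16) = -224*(-9) = 2016)
(-224853 + m)*(226656 + y(263)) - 1*475704 = (-224853 + 2016)*(226656 + 164) - 1*475704 = -222837*226820 - 475704 = -50543888340 - 475704 = -50544364044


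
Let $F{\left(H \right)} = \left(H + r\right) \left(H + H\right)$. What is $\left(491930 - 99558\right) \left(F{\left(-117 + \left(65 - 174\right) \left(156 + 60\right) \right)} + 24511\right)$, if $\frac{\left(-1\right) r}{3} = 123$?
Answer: $446194519079612$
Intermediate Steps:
$r = -369$ ($r = \left(-3\right) 123 = -369$)
$F{\left(H \right)} = 2 H \left(-369 + H\right)$ ($F{\left(H \right)} = \left(H - 369\right) \left(H + H\right) = \left(-369 + H\right) 2 H = 2 H \left(-369 + H\right)$)
$\left(491930 - 99558\right) \left(F{\left(-117 + \left(65 - 174\right) \left(156 + 60\right) \right)} + 24511\right) = \left(491930 - 99558\right) \left(2 \left(-117 + \left(65 - 174\right) \left(156 + 60\right)\right) \left(-369 + \left(-117 + \left(65 - 174\right) \left(156 + 60\right)\right)\right) + 24511\right) = 392372 \left(2 \left(-117 - 23544\right) \left(-369 - 23661\right) + 24511\right) = 392372 \left(2 \left(-23661\right) \left(-369 - 23661\right) + 24511\right) = 392372 \left(2 \left(-23661\right) \left(-24030\right) + 24511\right) = 392372 \left(1137147660 + 24511\right) = 392372 \cdot 1137172171 = 446194519079612$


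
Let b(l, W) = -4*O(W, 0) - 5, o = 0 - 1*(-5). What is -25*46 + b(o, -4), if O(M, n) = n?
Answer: -1155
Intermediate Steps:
o = 5 (o = 0 + 5 = 5)
b(l, W) = -5 (b(l, W) = -4*0 - 5 = 0 - 5 = -5)
-25*46 + b(o, -4) = -25*46 - 5 = -1150 - 5 = -1155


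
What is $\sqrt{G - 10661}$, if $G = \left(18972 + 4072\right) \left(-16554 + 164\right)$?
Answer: $3 i \sqrt{41966869} \approx 19435.0 i$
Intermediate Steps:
$G = -377691160$ ($G = 23044 \left(-16390\right) = -377691160$)
$\sqrt{G - 10661} = \sqrt{-377691160 - 10661} = \sqrt{-377701821} = 3 i \sqrt{41966869}$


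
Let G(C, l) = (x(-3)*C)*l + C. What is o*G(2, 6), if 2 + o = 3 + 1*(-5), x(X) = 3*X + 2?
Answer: 328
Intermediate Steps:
x(X) = 2 + 3*X
G(C, l) = C - 7*C*l (G(C, l) = ((2 + 3*(-3))*C)*l + C = ((2 - 9)*C)*l + C = (-7*C)*l + C = -7*C*l + C = C - 7*C*l)
o = -4 (o = -2 + (3 + 1*(-5)) = -2 + (3 - 5) = -2 - 2 = -4)
o*G(2, 6) = -8*(1 - 7*6) = -8*(1 - 42) = -8*(-41) = -4*(-82) = 328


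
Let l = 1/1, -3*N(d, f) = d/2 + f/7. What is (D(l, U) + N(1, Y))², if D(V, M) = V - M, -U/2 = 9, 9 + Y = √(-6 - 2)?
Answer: 654449/1764 - 1618*I*√2/441 ≈ 371.0 - 5.1887*I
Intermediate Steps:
Y = -9 + 2*I*√2 (Y = -9 + √(-6 - 2) = -9 + √(-8) = -9 + 2*I*√2 ≈ -9.0 + 2.8284*I)
N(d, f) = -d/6 - f/21 (N(d, f) = -(d/2 + f/7)/3 = -d/6 - f/21)
U = -18 (U = -2*9 = -18)
l = 1
(D(l, U) + N(1, Y))² = ((1 - 1*(-18)) + (-⅙*1 - (-9 + 2*I*√2)/21))² = ((1 + 18) + (-⅙ + (3/7 - 2*I*√2/21)))² = (19 + (11/42 - 2*I*√2/21))² = (809/42 - 2*I*√2/21)²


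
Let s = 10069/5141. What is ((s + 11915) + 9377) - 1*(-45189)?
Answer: 341788890/5141 ≈ 66483.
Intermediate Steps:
s = 10069/5141 (s = 10069*(1/5141) = 10069/5141 ≈ 1.9586)
((s + 11915) + 9377) - 1*(-45189) = ((10069/5141 + 11915) + 9377) - 1*(-45189) = (61265084/5141 + 9377) + 45189 = 109472241/5141 + 45189 = 341788890/5141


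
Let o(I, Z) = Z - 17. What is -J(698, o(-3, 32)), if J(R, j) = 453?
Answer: -453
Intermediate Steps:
o(I, Z) = -17 + Z
-J(698, o(-3, 32)) = -1*453 = -453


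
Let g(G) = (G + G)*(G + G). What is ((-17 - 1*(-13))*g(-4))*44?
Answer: -11264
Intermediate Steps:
g(G) = 4*G² (g(G) = (2*G)*(2*G) = 4*G²)
((-17 - 1*(-13))*g(-4))*44 = ((-17 - 1*(-13))*(4*(-4)²))*44 = ((-17 + 13)*(4*16))*44 = -4*64*44 = -256*44 = -11264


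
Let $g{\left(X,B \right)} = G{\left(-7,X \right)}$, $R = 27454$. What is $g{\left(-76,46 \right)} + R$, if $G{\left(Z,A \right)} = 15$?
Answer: $27469$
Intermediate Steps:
$g{\left(X,B \right)} = 15$
$g{\left(-76,46 \right)} + R = 15 + 27454 = 27469$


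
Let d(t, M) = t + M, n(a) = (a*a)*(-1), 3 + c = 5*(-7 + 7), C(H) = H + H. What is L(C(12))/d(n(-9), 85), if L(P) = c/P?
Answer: -1/32 ≈ -0.031250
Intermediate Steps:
C(H) = 2*H
c = -3 (c = -3 + 5*(-7 + 7) = -3 + 5*0 = -3 + 0 = -3)
n(a) = -a² (n(a) = a²*(-1) = -a²)
L(P) = -3/P
d(t, M) = M + t
L(C(12))/d(n(-9), 85) = (-3/(2*12))/(85 - 1*(-9)²) = (-3/24)/(85 - 1*81) = (-3*1/24)/(85 - 81) = -⅛/4 = -⅛*¼ = -1/32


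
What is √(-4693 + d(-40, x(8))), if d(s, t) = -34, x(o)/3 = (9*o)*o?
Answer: I*√4727 ≈ 68.753*I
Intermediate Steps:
x(o) = 27*o² (x(o) = 3*((9*o)*o) = 3*(9*o²) = 27*o²)
√(-4693 + d(-40, x(8))) = √(-4693 - 34) = √(-4727) = I*√4727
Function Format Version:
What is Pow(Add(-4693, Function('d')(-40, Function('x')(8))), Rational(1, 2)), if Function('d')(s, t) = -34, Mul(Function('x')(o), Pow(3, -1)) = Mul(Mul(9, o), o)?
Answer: Mul(I, Pow(4727, Rational(1, 2))) ≈ Mul(68.753, I)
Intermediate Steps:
Function('x')(o) = Mul(27, Pow(o, 2)) (Function('x')(o) = Mul(3, Mul(Mul(9, o), o)) = Mul(3, Mul(9, Pow(o, 2))) = Mul(27, Pow(o, 2)))
Pow(Add(-4693, Function('d')(-40, Function('x')(8))), Rational(1, 2)) = Pow(Add(-4693, -34), Rational(1, 2)) = Pow(-4727, Rational(1, 2)) = Mul(I, Pow(4727, Rational(1, 2)))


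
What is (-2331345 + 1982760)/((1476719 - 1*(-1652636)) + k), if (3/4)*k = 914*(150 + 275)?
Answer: -209151/2188373 ≈ -0.095574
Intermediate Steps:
k = 1553800/3 (k = 4*(914*(150 + 275))/3 = 4*(914*425)/3 = (4/3)*388450 = 1553800/3 ≈ 5.1793e+5)
(-2331345 + 1982760)/((1476719 - 1*(-1652636)) + k) = (-2331345 + 1982760)/((1476719 - 1*(-1652636)) + 1553800/3) = -348585/((1476719 + 1652636) + 1553800/3) = -348585/(3129355 + 1553800/3) = -348585/10941865/3 = -348585*3/10941865 = -209151/2188373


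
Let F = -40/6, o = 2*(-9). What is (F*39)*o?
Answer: 4680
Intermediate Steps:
o = -18
F = -20/3 (F = -40*⅙ = -20/3 ≈ -6.6667)
(F*39)*o = -20/3*39*(-18) = -260*(-18) = 4680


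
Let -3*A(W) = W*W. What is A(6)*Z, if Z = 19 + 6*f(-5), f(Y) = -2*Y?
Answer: -948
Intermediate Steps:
A(W) = -W**2/3 (A(W) = -W*W/3 = -W**2/3)
Z = 79 (Z = 19 + 6*(-2*(-5)) = 19 + 6*10 = 19 + 60 = 79)
A(6)*Z = -1/3*6**2*79 = -1/3*36*79 = -12*79 = -948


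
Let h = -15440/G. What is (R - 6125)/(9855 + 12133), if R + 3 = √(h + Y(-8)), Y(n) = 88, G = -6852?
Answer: -1532/5497 + √66209163/18832722 ≈ -0.27827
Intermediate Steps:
h = 3860/1713 (h = -15440/(-6852) = -15440*(-1/6852) = 3860/1713 ≈ 2.2534)
R = -3 + 2*√66209163/1713 (R = -3 + √(3860/1713 + 88) = -3 + √(154604/1713) = -3 + 2*√66209163/1713 ≈ 6.5002)
(R - 6125)/(9855 + 12133) = ((-3 + 2*√66209163/1713) - 6125)/(9855 + 12133) = (-6128 + 2*√66209163/1713)/21988 = (-6128 + 2*√66209163/1713)*(1/21988) = -1532/5497 + √66209163/18832722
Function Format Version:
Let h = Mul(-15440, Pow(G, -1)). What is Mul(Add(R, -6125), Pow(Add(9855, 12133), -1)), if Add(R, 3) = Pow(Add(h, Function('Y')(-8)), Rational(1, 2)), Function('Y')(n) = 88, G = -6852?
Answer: Add(Rational(-1532, 5497), Mul(Rational(1, 18832722), Pow(66209163, Rational(1, 2)))) ≈ -0.27827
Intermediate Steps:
h = Rational(3860, 1713) (h = Mul(-15440, Pow(-6852, -1)) = Mul(-15440, Rational(-1, 6852)) = Rational(3860, 1713) ≈ 2.2534)
R = Add(-3, Mul(Rational(2, 1713), Pow(66209163, Rational(1, 2)))) (R = Add(-3, Pow(Add(Rational(3860, 1713), 88), Rational(1, 2))) = Add(-3, Pow(Rational(154604, 1713), Rational(1, 2))) = Add(-3, Mul(Rational(2, 1713), Pow(66209163, Rational(1, 2)))) ≈ 6.5002)
Mul(Add(R, -6125), Pow(Add(9855, 12133), -1)) = Mul(Add(Add(-3, Mul(Rational(2, 1713), Pow(66209163, Rational(1, 2)))), -6125), Pow(Add(9855, 12133), -1)) = Mul(Add(-6128, Mul(Rational(2, 1713), Pow(66209163, Rational(1, 2)))), Pow(21988, -1)) = Mul(Add(-6128, Mul(Rational(2, 1713), Pow(66209163, Rational(1, 2)))), Rational(1, 21988)) = Add(Rational(-1532, 5497), Mul(Rational(1, 18832722), Pow(66209163, Rational(1, 2))))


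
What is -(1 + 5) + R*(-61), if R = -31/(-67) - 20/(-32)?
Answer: -38779/536 ≈ -72.349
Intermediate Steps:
R = 583/536 (R = -31*(-1/67) - 20*(-1/32) = 31/67 + 5/8 = 583/536 ≈ 1.0877)
-(1 + 5) + R*(-61) = -(1 + 5) + (583/536)*(-61) = -1*6 - 35563/536 = -6 - 35563/536 = -38779/536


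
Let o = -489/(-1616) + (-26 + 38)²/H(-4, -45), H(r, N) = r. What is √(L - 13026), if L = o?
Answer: I*√2131878003/404 ≈ 114.29*I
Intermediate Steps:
o = -57687/1616 (o = -489/(-1616) + (-26 + 38)²/(-4) = -489*(-1/1616) + 12²*(-¼) = 489/1616 + 144*(-¼) = 489/1616 - 36 = -57687/1616 ≈ -35.697)
L = -57687/1616 ≈ -35.697
√(L - 13026) = √(-57687/1616 - 13026) = √(-21107703/1616) = I*√2131878003/404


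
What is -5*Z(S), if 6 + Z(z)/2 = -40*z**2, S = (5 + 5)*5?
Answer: 1000060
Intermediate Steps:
S = 50 (S = 10*5 = 50)
Z(z) = -12 - 80*z**2 (Z(z) = -12 + 2*(-40*z**2) = -12 - 80*z**2)
-5*Z(S) = -5*(-12 - 80*50**2) = -5*(-12 - 80*2500) = -5*(-12 - 200000) = -5*(-200012) = 1000060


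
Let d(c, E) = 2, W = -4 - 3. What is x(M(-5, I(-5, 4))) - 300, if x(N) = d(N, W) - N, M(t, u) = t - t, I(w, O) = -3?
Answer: -298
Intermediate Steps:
W = -7
M(t, u) = 0
x(N) = 2 - N
x(M(-5, I(-5, 4))) - 300 = (2 - 1*0) - 300 = (2 + 0) - 300 = 2 - 300 = -298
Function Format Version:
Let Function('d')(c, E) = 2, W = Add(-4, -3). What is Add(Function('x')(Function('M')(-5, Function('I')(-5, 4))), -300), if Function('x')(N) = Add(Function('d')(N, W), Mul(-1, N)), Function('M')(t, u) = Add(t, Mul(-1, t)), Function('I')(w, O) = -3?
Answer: -298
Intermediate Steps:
W = -7
Function('M')(t, u) = 0
Function('x')(N) = Add(2, Mul(-1, N))
Add(Function('x')(Function('M')(-5, Function('I')(-5, 4))), -300) = Add(Add(2, Mul(-1, 0)), -300) = Add(Add(2, 0), -300) = Add(2, -300) = -298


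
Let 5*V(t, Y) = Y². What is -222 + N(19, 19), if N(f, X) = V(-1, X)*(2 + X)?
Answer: 6471/5 ≈ 1294.2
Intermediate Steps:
V(t, Y) = Y²/5
N(f, X) = X²*(2 + X)/5 (N(f, X) = (X²/5)*(2 + X) = X²*(2 + X)/5)
-222 + N(19, 19) = -222 + (⅕)*19²*(2 + 19) = -222 + (⅕)*361*21 = -222 + 7581/5 = 6471/5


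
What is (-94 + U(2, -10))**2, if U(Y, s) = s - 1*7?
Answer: 12321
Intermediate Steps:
U(Y, s) = -7 + s (U(Y, s) = s - 7 = -7 + s)
(-94 + U(2, -10))**2 = (-94 + (-7 - 10))**2 = (-94 - 17)**2 = (-111)**2 = 12321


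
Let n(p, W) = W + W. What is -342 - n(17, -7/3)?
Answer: -1012/3 ≈ -337.33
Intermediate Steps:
n(p, W) = 2*W
-342 - n(17, -7/3) = -342 - 2*(-7/3) = -342 - 2*(-7*⅓) = -342 - 2*(-7)/3 = -342 - 1*(-14/3) = -342 + 14/3 = -1012/3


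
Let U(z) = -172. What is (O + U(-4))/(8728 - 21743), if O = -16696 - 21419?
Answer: 38287/13015 ≈ 2.9418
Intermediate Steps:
O = -38115
(O + U(-4))/(8728 - 21743) = (-38115 - 172)/(8728 - 21743) = -38287/(-13015) = -38287*(-1/13015) = 38287/13015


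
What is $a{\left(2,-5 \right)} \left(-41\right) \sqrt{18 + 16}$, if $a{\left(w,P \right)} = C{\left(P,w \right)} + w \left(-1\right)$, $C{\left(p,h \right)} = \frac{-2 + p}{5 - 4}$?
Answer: $369 \sqrt{34} \approx 2151.6$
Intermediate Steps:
$C{\left(p,h \right)} = -2 + p$ ($C{\left(p,h \right)} = \frac{-2 + p}{1} = \left(-2 + p\right) 1 = -2 + p$)
$a{\left(w,P \right)} = -2 + P - w$ ($a{\left(w,P \right)} = \left(-2 + P\right) + w \left(-1\right) = \left(-2 + P\right) - w = -2 + P - w$)
$a{\left(2,-5 \right)} \left(-41\right) \sqrt{18 + 16} = \left(-2 - 5 - 2\right) \left(-41\right) \sqrt{18 + 16} = \left(-2 - 5 - 2\right) \left(-41\right) \sqrt{34} = \left(-9\right) \left(-41\right) \sqrt{34} = 369 \sqrt{34}$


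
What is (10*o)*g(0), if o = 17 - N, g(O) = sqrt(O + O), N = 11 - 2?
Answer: 0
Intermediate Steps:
N = 9
g(O) = sqrt(2)*sqrt(O) (g(O) = sqrt(2*O) = sqrt(2)*sqrt(O))
o = 8 (o = 17 - 1*9 = 17 - 9 = 8)
(10*o)*g(0) = (10*8)*(sqrt(2)*sqrt(0)) = 80*(sqrt(2)*0) = 80*0 = 0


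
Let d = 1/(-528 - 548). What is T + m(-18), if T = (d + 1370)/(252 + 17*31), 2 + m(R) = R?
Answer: -15289961/838204 ≈ -18.241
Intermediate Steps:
d = -1/1076 (d = 1/(-1076) = -1/1076 ≈ -0.00092937)
m(R) = -2 + R
T = 1474119/838204 (T = (-1/1076 + 1370)/(252 + 17*31) = 1474119/(1076*(252 + 527)) = (1474119/1076)/779 = (1474119/1076)*(1/779) = 1474119/838204 ≈ 1.7587)
T + m(-18) = 1474119/838204 + (-2 - 18) = 1474119/838204 - 20 = -15289961/838204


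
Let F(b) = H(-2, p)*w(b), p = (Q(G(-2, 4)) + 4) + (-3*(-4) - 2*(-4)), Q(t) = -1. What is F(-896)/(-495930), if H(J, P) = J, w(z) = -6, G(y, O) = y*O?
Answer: -2/82655 ≈ -2.4197e-5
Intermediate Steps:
G(y, O) = O*y
p = 23 (p = (-1 + 4) + (-3*(-4) - 2*(-4)) = 3 + (12 + 8) = 3 + 20 = 23)
F(b) = 12 (F(b) = -2*(-6) = 12)
F(-896)/(-495930) = 12/(-495930) = 12*(-1/495930) = -2/82655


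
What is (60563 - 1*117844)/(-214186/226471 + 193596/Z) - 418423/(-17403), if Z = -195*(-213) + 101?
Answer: -335183438344538516/21707775885795 ≈ -15441.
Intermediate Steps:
Z = 41636 (Z = 41535 + 101 = 41636)
(60563 - 1*117844)/(-214186/226471 + 193596/Z) - 418423/(-17403) = (60563 - 1*117844)/(-214186/226471 + 193596/41636) - 418423/(-17403) = (60563 - 117844)/(-214186*1/226471 + 193596*(1/41636)) - 418423*(-1/17403) = -57281/(-30598/32353 + 48399/10409) + 418423/17403 = -57281/1247358265/336762377 + 418423/17403 = -57281*336762377/1247358265 + 418423/17403 = -19290085716937/1247358265 + 418423/17403 = -335183438344538516/21707775885795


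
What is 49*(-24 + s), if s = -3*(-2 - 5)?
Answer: -147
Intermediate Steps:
s = 21 (s = -3*(-7) = 21)
49*(-24 + s) = 49*(-24 + 21) = 49*(-3) = -147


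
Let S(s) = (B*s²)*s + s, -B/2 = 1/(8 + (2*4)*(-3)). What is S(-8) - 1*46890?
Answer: -46962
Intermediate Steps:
B = ⅛ (B = -2/(8 + (2*4)*(-3)) = -2/(8 + 8*(-3)) = -2/(8 - 24) = -2/(-16) = -2*(-1/16) = ⅛ ≈ 0.12500)
S(s) = s + s³/8 (S(s) = (s²/8)*s + s = s³/8 + s = s + s³/8)
S(-8) - 1*46890 = (-8 + (⅛)*(-8)³) - 1*46890 = (-8 + (⅛)*(-512)) - 46890 = (-8 - 64) - 46890 = -72 - 46890 = -46962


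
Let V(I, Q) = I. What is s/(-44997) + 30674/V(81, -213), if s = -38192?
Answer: 461110510/1214919 ≈ 379.54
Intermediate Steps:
s/(-44997) + 30674/V(81, -213) = -38192/(-44997) + 30674/81 = -38192*(-1/44997) + 30674*(1/81) = 38192/44997 + 30674/81 = 461110510/1214919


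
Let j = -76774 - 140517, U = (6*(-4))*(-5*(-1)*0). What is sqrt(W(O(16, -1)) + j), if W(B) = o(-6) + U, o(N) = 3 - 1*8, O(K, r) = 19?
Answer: 12*I*sqrt(1509) ≈ 466.15*I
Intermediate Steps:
o(N) = -5 (o(N) = 3 - 8 = -5)
U = 0 (U = -120*0 = -24*0 = 0)
W(B) = -5 (W(B) = -5 + 0 = -5)
j = -217291
sqrt(W(O(16, -1)) + j) = sqrt(-5 - 217291) = sqrt(-217296) = 12*I*sqrt(1509)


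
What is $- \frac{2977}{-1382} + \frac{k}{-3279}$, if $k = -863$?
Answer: $\frac{10954249}{4531578} \approx 2.4173$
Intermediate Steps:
$- \frac{2977}{-1382} + \frac{k}{-3279} = - \frac{2977}{-1382} - \frac{863}{-3279} = \left(-2977\right) \left(- \frac{1}{1382}\right) - - \frac{863}{3279} = \frac{2977}{1382} + \frac{863}{3279} = \frac{10954249}{4531578}$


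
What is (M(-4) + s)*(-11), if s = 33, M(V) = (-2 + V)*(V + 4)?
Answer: -363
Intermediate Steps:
M(V) = (-2 + V)*(4 + V)
(M(-4) + s)*(-11) = ((-8 + (-4)**2 + 2*(-4)) + 33)*(-11) = ((-8 + 16 - 8) + 33)*(-11) = (0 + 33)*(-11) = 33*(-11) = -363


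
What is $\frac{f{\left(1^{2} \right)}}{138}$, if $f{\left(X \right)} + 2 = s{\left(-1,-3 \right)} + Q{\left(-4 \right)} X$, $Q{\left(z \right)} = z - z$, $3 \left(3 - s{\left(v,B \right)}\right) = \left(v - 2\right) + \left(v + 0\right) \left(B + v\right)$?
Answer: $\frac{1}{207} \approx 0.0048309$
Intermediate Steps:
$s{\left(v,B \right)} = \frac{11}{3} - \frac{v}{3} - \frac{v \left(B + v\right)}{3}$ ($s{\left(v,B \right)} = 3 - \frac{\left(v - 2\right) + \left(v + 0\right) \left(B + v\right)}{3} = 3 - \frac{\left(-2 + v\right) + v \left(B + v\right)}{3} = 3 - \frac{-2 + v + v \left(B + v\right)}{3} = 3 - \left(- \frac{2}{3} + \frac{v}{3} + \frac{v \left(B + v\right)}{3}\right) = \frac{11}{3} - \frac{v}{3} - \frac{v \left(B + v\right)}{3}$)
$Q{\left(z \right)} = 0$
$f{\left(X \right)} = \frac{2}{3}$ ($f{\left(X \right)} = -2 + \left(\left(\frac{11}{3} - - \frac{1}{3} - \frac{\left(-1\right)^{2}}{3} - \left(-1\right) \left(-1\right)\right) + 0 X\right) = -2 + \left(\left(\frac{11}{3} + \frac{1}{3} - \frac{1}{3} - 1\right) + 0\right) = -2 + \left(\frac{8}{3} + 0\right) = -2 + \frac{8}{3} = \frac{2}{3}$)
$\frac{f{\left(1^{2} \right)}}{138} = \frac{2}{3 \cdot 138} = \frac{2}{3} \cdot \frac{1}{138} = \frac{1}{207}$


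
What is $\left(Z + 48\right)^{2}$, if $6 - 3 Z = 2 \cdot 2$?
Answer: $\frac{21316}{9} \approx 2368.4$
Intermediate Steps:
$Z = \frac{2}{3}$ ($Z = 2 - \frac{2 \cdot 2}{3} = 2 - \frac{4}{3} = \frac{2}{3} \approx 0.66667$)
$\left(Z + 48\right)^{2} = \left(\frac{2}{3} + 48\right)^{2} = \left(\frac{146}{3}\right)^{2} = \frac{21316}{9}$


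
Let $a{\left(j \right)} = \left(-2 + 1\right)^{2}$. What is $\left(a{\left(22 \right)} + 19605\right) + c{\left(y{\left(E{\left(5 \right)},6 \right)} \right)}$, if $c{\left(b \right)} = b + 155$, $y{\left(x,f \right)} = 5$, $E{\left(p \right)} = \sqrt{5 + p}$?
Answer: $19766$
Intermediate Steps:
$a{\left(j \right)} = 1$ ($a{\left(j \right)} = \left(-1\right)^{2} = 1$)
$c{\left(b \right)} = 155 + b$
$\left(a{\left(22 \right)} + 19605\right) + c{\left(y{\left(E{\left(5 \right)},6 \right)} \right)} = \left(1 + 19605\right) + \left(155 + 5\right) = 19606 + 160 = 19766$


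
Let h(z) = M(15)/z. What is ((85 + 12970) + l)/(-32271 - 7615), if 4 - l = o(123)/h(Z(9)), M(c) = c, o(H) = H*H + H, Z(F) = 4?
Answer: -44959/199430 ≈ -0.22544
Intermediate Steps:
o(H) = H + H**2 (o(H) = H**2 + H = H + H**2)
h(z) = 15/z
l = -20316/5 (l = 4 - 123*(1 + 123)/(15/4) = 4 - 123*124/(15*(1/4)) = 4 - 15252/15/4 = 4 - 15252*4/15 = 4 - 1*20336/5 = 4 - 20336/5 = -20316/5 ≈ -4063.2)
((85 + 12970) + l)/(-32271 - 7615) = ((85 + 12970) - 20316/5)/(-32271 - 7615) = (13055 - 20316/5)/(-39886) = (44959/5)*(-1/39886) = -44959/199430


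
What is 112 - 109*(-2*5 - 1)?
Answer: 1311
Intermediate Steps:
112 - 109*(-2*5 - 1) = 112 - 109*(-10 - 1) = 112 - 109*(-11) = 112 + 1199 = 1311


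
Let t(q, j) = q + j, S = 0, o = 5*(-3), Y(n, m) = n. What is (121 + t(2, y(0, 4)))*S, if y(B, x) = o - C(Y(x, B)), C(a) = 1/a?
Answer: 0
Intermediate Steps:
o = -15
y(B, x) = -15 - 1/x
t(q, j) = j + q
(121 + t(2, y(0, 4)))*S = (121 + ((-15 - 1/4) + 2))*0 = (121 + ((-15 - 1*¼) + 2))*0 = (121 + ((-15 - ¼) + 2))*0 = (121 + (-61/4 + 2))*0 = (121 - 53/4)*0 = (431/4)*0 = 0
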